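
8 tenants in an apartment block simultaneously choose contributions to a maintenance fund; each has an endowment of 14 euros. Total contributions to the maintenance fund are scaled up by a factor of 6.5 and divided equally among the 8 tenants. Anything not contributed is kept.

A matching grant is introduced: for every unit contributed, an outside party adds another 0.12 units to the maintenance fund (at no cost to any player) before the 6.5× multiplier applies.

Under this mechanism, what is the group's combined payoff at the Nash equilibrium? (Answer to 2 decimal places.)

Even with the mechanism, each unit contributed returns only 6.5 × 1.12 / 8 = 0.9100 per unit of net cost, so contributing nothing is still dominant.
At the Nash equilibrium no one contributes; group total payoff = 8 × 14 = 112.

112.00 euros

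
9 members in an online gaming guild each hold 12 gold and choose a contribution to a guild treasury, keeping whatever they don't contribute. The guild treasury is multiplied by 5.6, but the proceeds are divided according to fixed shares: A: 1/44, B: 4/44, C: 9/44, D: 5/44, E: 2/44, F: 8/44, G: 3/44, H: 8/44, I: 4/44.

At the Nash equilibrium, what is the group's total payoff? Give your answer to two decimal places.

Player j's private return per contributed unit is 5.6 × (j's share). Contributing is weakly dominant for j when that share is at least 1/5.6 = 0.1786, and contributing 0 is dominant otherwise.
The shares above 0.1786 belong to C, F and H, contributing 12 each; the remaining 6 contribute 0. Total contributed: 36.
The guild treasury pays out 5.6 × 36 = 201.60 in total (split across the unequal shares, but the aggregate is all that matters for the group sum).
The 6 free-riders keep 12 each, adding 72. Group total = 72 + 201.60 = 273.60.

273.60 gold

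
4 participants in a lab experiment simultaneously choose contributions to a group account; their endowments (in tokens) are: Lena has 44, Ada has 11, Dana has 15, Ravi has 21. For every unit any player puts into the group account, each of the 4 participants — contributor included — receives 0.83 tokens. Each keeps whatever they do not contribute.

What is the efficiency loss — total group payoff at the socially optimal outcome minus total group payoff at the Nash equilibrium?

211.12 tokens

The private return per contributed unit is 0.83 < 1 for everyone, so the Nash equilibrium is zero contribution and the group total is Σ E_j = 44 + 11 + 15 + 21 = 91.
Each contributed unit returns 3.320 to the group, so the social optimum is full contribution by everyone: group total = 3.320 × 91 = 302.12.
Efficiency loss = (3.320 − 1) × 91 = 211.12.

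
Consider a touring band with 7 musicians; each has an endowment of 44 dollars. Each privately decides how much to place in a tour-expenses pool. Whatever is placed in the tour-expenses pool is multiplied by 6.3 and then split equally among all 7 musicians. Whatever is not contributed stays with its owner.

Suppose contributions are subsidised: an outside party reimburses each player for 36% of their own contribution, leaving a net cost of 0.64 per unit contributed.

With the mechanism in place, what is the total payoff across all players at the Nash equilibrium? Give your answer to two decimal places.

2051.28 dollars

With the mechanism, a contributed unit returns (6.3/7) / 0.64 = 1.4063 per unit of net cost to the contributor — now above 1 — so contributing fully is weakly dominant for every player.
So the Nash equilibrium is full contribution by all 7; the group earns 7 × (44 × 0.36 + 6.3 × 44) = 2051.28.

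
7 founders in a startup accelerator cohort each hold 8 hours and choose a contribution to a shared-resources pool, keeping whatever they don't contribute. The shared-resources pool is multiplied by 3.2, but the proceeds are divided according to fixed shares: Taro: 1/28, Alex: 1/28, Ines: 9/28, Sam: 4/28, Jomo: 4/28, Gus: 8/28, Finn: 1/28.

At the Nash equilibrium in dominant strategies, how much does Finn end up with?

8.91 hours

A player with share s gets back 3.2·s per unit contributed, so full contribution is dominant for anyone with s > 1/3.2 = 0.3125 and zero contribution is dominant for anyone below.
The only share above 0.3125 is Ines's 9/28, contributing 8; the remaining 6 contribute 0. Total contributed: 8.
Finn keeps 8 and receives 3.2 × 8 × 1/28 = 0.91 from the shared-resources pool, for a payoff of 8.91.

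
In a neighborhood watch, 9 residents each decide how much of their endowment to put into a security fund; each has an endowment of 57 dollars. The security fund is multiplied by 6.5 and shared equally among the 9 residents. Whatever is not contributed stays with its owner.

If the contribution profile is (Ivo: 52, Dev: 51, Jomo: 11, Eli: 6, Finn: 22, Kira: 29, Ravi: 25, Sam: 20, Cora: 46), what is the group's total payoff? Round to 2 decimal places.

1954.00 dollars

Total contributed: 52 + 51 + 11 + 6 + 22 + 29 + 25 + 20 + 46 = 262; total kept: 9 × 57 − 262 = 251.
The security fund pays out 6.5 × 262 = 1703.00 in aggregate.
Group total = 251 + 1703.00 = 1954.00.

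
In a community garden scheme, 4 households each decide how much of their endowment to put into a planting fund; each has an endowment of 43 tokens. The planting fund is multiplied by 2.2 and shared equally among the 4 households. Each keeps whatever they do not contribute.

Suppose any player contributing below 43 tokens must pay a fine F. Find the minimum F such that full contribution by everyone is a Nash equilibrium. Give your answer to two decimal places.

Given the others contribute fully, the best deviation is to contribute 0 (any partial contribution still incurs the fine and gives up units whose private return 0.5500 is below 1).
Deviating from 43 to 0 saves 43 tokens but forfeits the deviator's share of the drop in the planting fund: 2.2/4 × 43 = 23.65.
So the deviation gain is 43 − 23.65 = 19.35, and the fine must be at least 19.35 tokens to wipe it out.

19.35 tokens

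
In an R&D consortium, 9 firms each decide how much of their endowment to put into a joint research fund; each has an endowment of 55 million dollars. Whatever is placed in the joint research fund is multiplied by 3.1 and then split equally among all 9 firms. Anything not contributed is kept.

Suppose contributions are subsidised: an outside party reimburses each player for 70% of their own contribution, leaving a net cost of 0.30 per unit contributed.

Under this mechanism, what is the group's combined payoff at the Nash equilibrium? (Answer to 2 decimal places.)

1881.00 million dollars

With the mechanism, a contributed unit returns (3.1/9) / 0.30 = 1.1481 per unit of net cost to the contributor — now above 1 — so contributing fully is weakly dominant for every player.
So the Nash equilibrium is full contribution by all 9; the group earns 9 × (55 × 0.70 + 3.1 × 55) = 1881.00.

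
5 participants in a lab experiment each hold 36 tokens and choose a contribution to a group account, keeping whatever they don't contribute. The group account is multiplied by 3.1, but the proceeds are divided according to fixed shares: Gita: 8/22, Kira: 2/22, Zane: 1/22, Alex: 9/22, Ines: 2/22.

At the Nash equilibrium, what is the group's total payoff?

331.20 tokens

For player j, contributing a unit is worthwhile iff 3.1 × (j's share) ≥ 1, i.e. iff j's share is at least 0.3226.
Gita and Alex clear that bar, contributing 36 each; the remaining 3 contribute 0. Total contributed: 72.
The group account pays out 3.1 × 72 = 223.20 in total (split across the unequal shares, but the aggregate is all that matters for the group sum).
The 3 free-riders keep 36 each, adding 108. Group total = 108 + 223.20 = 331.20.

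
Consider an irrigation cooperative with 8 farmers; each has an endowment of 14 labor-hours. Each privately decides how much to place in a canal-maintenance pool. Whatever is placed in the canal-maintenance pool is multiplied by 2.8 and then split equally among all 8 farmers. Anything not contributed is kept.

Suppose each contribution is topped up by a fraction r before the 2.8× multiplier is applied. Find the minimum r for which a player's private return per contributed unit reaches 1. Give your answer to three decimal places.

1.857

With matching at rate r, one contributed unit becomes (1 + r) in the canal-maintenance pool and returns 2.8 × (1 + r) / 8 to the contributor.
Setting this equal to 1: 1 + r = 8/2.8 = 2.8571.
So the minimum matching rate is r = 2.8571 − 1 = 1.857.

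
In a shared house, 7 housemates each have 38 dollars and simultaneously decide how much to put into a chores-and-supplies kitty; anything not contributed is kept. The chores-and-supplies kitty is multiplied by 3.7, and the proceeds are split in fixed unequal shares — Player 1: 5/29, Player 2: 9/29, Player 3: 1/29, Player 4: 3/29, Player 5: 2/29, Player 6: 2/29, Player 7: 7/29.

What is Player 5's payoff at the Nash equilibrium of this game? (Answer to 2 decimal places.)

47.70 dollars

A player with share s gets back 3.7·s per unit contributed, so full contribution is dominant for anyone with s > 1/3.7 = 0.2703 and zero contribution is dominant for anyone below.
Only Player 2 (9/29) clears that bar, contributing 38; the remaining 6 contribute 0. Total contributed: 38.
Player 5 keeps 38 and receives 3.7 × 38 × 2/29 = 9.70 from the chores-and-supplies kitty, for a payoff of 47.70.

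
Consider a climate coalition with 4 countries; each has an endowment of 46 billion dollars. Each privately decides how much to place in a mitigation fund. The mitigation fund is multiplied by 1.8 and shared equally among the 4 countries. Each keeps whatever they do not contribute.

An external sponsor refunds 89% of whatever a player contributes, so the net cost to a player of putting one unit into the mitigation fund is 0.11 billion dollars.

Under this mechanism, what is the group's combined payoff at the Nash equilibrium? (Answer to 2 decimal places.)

The effective private return per unit is now (1.8/4) / 0.11 = 4.0909 > 1, so every player's dominant strategy flips to full contribution.
At the Nash equilibrium everyone contributes 46. Group total payoff = 4 × (46 × 0.89 + 1.8 × 46) = 494.96.

494.96 billion dollars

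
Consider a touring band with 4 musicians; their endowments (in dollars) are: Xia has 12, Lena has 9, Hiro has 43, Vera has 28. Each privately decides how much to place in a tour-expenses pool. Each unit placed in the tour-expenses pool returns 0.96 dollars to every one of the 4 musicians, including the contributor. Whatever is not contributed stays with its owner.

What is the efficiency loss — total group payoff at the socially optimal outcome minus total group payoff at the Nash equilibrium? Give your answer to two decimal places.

261.28 dollars

The private return per contributed unit is 0.96 < 1 for everyone, so the Nash equilibrium is zero contribution and the group total is Σ E_j = 12 + 9 + 43 + 28 = 92.
Each contributed unit returns 3.840 to the group, so the social optimum is full contribution by everyone: group total = 3.840 × 92 = 353.28.
Efficiency loss = (3.840 − 1) × 92 = 261.28.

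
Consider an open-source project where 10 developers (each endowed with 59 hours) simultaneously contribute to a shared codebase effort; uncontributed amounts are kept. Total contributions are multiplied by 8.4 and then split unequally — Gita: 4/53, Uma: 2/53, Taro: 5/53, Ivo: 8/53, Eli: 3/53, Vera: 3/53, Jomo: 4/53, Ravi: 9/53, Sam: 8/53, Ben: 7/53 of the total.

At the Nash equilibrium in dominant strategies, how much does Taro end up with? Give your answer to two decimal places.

246.02 hours

For player j, contributing a unit is worthwhile iff 8.4 × (j's share) ≥ 1, i.e. iff j's share is at least 0.1190.
Ivo, Ravi, Sam and Ben are above the threshold, contributing 59 each; the remaining 6 contribute 0. Total contributed: 236.
Taro keeps 59 and receives 8.4 × 236 × 5/53 = 187.02 from the shared codebase effort, for a payoff of 246.02.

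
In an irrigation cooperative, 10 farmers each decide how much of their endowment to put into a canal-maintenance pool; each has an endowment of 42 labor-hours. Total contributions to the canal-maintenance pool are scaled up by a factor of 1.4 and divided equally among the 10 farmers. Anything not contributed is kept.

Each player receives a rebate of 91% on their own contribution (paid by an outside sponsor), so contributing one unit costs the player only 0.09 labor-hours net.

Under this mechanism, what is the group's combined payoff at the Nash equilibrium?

Under the mechanism each unit contributed yields (1.4/10) / 0.09 = 1.5556 back to its contributor per unit of net cost, which exceeds 1, making full contribution the dominant choice for everyone.
So the Nash equilibrium is full contribution by all 10; the group earns 10 × (42 × 0.91 + 1.4 × 42) = 970.20.

970.20 labor-hours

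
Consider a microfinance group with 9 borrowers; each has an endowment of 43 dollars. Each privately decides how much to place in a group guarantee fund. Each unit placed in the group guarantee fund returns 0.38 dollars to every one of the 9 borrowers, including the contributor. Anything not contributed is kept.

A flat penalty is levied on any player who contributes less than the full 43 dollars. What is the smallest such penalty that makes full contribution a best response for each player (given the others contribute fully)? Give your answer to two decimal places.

26.66 dollars

Given the others contribute fully, the best deviation is to contribute 0 (any partial contribution still incurs the fine and gives up units whose private return 0.38 is below 1).
Deviating from 43 to 0 saves 43 dollars but forfeits the deviator's share of the drop in the group guarantee fund: 0.38 × 43 = 16.34.
So the deviation gain is 43 − 16.34 = 26.66, and the fine must be at least 26.66 dollars to wipe it out.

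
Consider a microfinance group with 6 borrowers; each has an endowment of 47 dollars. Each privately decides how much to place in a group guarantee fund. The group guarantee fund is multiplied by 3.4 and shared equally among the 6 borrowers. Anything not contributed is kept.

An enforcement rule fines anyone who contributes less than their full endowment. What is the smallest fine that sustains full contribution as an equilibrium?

20.37 dollars

Given the others contribute fully, the best deviation is to contribute 0 (any partial contribution still incurs the fine and gives up units whose private return 0.5667 is below 1).
Deviating from 47 to 0 saves 47 dollars but forfeits the deviator's share of the drop in the group guarantee fund: 3.4/6 × 47 = 26.63.
So the deviation gain is 47 − 26.63 = 20.37, and the fine must be at least 20.37 dollars to wipe it out.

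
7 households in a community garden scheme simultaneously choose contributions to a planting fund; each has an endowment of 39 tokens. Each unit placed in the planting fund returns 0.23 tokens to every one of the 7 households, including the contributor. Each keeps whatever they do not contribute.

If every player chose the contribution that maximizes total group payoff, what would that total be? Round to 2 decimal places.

Each contributed unit returns 1.610 to the group as a whole (0.23 to each of 7 players), which exceeds 1, so the social optimum is full contribution: group total = 1.610 × 273 = 439.53.

439.53 tokens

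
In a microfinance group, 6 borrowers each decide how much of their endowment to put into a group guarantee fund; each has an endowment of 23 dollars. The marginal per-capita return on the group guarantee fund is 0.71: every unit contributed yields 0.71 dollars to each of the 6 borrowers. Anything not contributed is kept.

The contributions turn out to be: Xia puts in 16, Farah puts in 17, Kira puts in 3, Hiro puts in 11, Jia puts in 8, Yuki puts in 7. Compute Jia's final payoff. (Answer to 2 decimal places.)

Total contributed: 16 + 17 + 3 + 11 + 8 + 7 = 62.
Each receives 0.71 × 62 = 44.02 from the group guarantee fund.
Jia keeps 23 − 8 = 15, so Jia's payoff is 15 + 44.02 = 59.02.

59.02 dollars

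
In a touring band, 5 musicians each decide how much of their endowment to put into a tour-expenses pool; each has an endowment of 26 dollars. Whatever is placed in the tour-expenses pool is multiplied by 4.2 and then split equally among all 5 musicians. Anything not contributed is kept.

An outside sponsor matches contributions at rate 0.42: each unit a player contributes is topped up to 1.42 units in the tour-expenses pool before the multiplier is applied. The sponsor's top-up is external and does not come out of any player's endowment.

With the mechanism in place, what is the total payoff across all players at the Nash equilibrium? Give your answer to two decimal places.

775.32 dollars

The effective private return per unit is now 4.2 × 1.42 / 5 = 1.1928 > 1, so every player's dominant strategy flips to full contribution.
At the Nash equilibrium everyone contributes 26. Group total payoff = 4.2 × 1.42 × 130 = 775.32.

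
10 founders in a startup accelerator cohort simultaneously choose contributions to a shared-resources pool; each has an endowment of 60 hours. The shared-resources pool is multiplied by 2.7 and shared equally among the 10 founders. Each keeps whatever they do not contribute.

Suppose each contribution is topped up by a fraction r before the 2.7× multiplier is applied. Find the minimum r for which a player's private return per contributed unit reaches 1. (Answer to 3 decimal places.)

2.704

With matching at rate r, one contributed unit becomes (1 + r) in the shared-resources pool and returns 2.7 × (1 + r) / 10 to the contributor.
Setting this equal to 1: 1 + r = 10/2.7 = 3.7037.
So the minimum matching rate is r = 3.7037 − 1 = 2.704.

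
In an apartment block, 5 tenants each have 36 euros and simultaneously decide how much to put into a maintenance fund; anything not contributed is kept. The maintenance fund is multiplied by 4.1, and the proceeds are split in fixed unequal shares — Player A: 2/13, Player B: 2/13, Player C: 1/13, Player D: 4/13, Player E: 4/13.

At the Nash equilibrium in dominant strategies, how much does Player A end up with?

Each unit j contributes comes back to j as 4.1 × (j's share), so j prefers to contribute only if that share exceeds 1/4.1 = 0.2439; otherwise keeping the unit dominates.
The shares above 0.2439 belong to Player D and Player E, contributing 36 each; the remaining 3 contribute 0. Total contributed: 72.
Player A keeps 36 and receives 4.1 × 72 × 2/13 = 45.42 from the maintenance fund, for a payoff of 81.42.

81.42 euros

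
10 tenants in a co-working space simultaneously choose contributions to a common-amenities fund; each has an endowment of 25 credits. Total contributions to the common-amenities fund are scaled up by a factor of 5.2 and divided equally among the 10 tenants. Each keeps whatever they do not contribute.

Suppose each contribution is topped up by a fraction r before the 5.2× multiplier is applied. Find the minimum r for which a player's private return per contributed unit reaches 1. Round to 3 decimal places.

With matching at rate r, one contributed unit becomes (1 + r) in the common-amenities fund and returns 5.2 × (1 + r) / 10 to the contributor.
Setting this equal to 1: 1 + r = 10/5.2 = 1.9231.
So the minimum matching rate is r = 1.9231 − 1 = 0.923.

0.923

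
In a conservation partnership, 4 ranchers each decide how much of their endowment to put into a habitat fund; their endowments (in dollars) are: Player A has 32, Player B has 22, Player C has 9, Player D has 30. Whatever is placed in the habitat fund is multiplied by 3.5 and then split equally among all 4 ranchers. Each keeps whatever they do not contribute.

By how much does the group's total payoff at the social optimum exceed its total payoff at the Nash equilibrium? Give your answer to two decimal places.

232.50 dollars

The private return per contributed unit is 3.5/4 = 0.8750 < 1 for every player regardless of endowment, so the Nash equilibrium is zero contribution and the group total is Σ E_j = 32 + 22 + 9 + 30 = 93.
Each contributed unit returns 3.500 to the group, so the social optimum is full contribution by everyone: group total = 3.500 × 93 = 325.50.
Efficiency loss = (3.500 − 1) × 93 = 232.50.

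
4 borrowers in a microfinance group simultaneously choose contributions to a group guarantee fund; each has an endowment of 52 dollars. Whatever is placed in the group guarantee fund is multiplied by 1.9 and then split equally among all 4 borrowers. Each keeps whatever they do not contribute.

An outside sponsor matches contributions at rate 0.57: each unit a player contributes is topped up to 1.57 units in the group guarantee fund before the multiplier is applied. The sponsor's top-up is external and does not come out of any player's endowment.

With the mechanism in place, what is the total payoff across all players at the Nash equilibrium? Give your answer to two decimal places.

The effective private return is 1.9 × 1.57 / 4 = 0.7458, which is still under 1, so the mechanism doesn't change anyone's dominant strategy: zero contribution.
At the Nash equilibrium no one contributes; group total payoff = 4 × 52 = 208.

208.00 dollars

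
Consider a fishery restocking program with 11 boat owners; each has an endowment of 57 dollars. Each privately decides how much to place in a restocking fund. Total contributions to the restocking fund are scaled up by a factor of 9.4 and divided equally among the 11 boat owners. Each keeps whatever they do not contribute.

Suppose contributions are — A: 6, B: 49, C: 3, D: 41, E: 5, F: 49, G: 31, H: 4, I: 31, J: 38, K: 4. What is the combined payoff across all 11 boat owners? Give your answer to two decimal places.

Total contributed: 6 + 49 + 3 + 41 + 5 + 49 + 31 + 4 + 31 + 38 + 4 = 261; total kept: 11 × 57 − 261 = 366.
The restocking fund pays out 9.4 × 261 = 2453.40 in aggregate.
Group total = 366 + 2453.40 = 2819.40.

2819.40 dollars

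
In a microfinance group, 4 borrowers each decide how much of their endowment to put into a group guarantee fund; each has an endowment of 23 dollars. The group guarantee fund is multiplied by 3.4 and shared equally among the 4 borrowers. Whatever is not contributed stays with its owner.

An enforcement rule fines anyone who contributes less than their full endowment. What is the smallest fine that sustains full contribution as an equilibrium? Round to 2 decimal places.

3.45 dollars

Given the others contribute fully, the best deviation is to contribute 0 (any partial contribution still incurs the fine and gives up units whose private return 0.8500 is below 1).
Deviating from 23 to 0 saves 23 dollars but forfeits the deviator's share of the drop in the group guarantee fund: 3.4/4 × 23 = 19.55.
So the deviation gain is 23 − 19.55 = 3.45, and the fine must be at least 3.45 dollars to wipe it out.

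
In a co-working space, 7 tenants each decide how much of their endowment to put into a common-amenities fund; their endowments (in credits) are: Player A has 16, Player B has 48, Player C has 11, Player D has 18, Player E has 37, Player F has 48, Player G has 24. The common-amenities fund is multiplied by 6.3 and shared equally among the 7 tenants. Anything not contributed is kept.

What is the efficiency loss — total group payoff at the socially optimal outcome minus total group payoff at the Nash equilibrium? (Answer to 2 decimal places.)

1070.60 credits

The private return per contributed unit is 6.3/7 = 0.9000 < 1 for every player regardless of endowment, so the Nash equilibrium is zero contribution and the group total is Σ E_j = 16 + 48 + 11 + 18 + 37 + 48 + 24 = 202.
Each contributed unit returns 6.300 to the group, so the social optimum is full contribution by everyone: group total = 6.300 × 202 = 1272.60.
Efficiency loss = (6.300 − 1) × 202 = 1070.60.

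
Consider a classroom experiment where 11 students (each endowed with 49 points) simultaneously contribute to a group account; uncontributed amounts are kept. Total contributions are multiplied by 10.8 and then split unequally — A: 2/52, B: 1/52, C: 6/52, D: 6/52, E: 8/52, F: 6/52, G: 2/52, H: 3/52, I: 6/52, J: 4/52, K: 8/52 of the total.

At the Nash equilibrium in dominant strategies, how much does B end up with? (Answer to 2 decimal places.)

Each unit j contributes comes back to j as 10.8 × (j's share), so j prefers to contribute only if that share exceeds 1/10.8 = 0.0926; otherwise keeping the unit dominates.
C, D, E, F, I and K clear that bar, contributing 49 each; the remaining 5 contribute 0. Total contributed: 294.
B keeps 49 and receives 10.8 × 294 × 1/52 = 61.06 from the group account, for a payoff of 110.06.

110.06 points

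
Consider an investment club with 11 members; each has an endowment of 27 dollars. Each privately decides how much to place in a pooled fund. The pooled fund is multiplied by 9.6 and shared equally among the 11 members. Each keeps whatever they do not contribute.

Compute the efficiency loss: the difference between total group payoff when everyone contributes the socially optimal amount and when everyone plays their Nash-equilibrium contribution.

2554.20 dollars

Each contributed unit returns 9.6/11 = 0.8727 to its contributor — below 1 — so contributing 0 is dominant for every player. At the Nash equilibrium everyone keeps their 27, and the group total is 11 × 27 = 297.
Each contributed unit returns 9.600 to the group as a whole (0.8727 to each of 11 players), which exceeds 1, so the social optimum is full contribution: group total = 9.600 × 297 = 2851.20.
Efficiency loss = 2851.20 − 297 = 2554.20.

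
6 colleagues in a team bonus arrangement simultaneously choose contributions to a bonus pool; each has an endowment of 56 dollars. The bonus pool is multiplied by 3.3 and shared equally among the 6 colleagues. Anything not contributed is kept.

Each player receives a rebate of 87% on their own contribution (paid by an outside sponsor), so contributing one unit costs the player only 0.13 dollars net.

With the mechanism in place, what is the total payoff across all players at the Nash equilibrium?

1401.12 dollars

With the mechanism, a contributed unit returns (3.3/6) / 0.13 = 4.2308 per unit of net cost to the contributor — now above 1 — so contributing fully is weakly dominant for every player.
So the Nash equilibrium is full contribution by all 6; the group earns 6 × (56 × 0.87 + 3.3 × 56) = 1401.12.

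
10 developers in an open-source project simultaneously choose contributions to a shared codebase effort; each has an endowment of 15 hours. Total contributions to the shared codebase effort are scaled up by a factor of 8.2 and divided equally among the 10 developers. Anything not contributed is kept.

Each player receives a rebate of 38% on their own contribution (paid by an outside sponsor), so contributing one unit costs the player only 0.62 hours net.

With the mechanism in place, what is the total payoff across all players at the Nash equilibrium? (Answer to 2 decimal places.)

1287.00 hours

Under the mechanism each unit contributed yields (8.2/10) / 0.62 = 1.3226 back to its contributor per unit of net cost, which exceeds 1, making full contribution the dominant choice for everyone.
At the Nash equilibrium everyone contributes 15. Group total payoff = 10 × (15 × 0.38 + 8.2 × 15) = 1287.00.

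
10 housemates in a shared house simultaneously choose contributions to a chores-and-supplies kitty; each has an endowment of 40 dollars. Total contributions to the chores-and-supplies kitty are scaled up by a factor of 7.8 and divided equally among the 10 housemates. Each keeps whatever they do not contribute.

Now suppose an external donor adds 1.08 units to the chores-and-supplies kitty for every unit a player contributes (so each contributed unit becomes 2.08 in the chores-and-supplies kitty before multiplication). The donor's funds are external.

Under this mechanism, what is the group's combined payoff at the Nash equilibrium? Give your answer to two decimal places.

6489.60 dollars

The effective private return per unit is now 7.8 × 2.08 / 10 = 1.6224 > 1, so every player's dominant strategy flips to full contribution.
At the Nash equilibrium everyone contributes 40. Group total payoff = 7.8 × 2.08 × 400 = 6489.60.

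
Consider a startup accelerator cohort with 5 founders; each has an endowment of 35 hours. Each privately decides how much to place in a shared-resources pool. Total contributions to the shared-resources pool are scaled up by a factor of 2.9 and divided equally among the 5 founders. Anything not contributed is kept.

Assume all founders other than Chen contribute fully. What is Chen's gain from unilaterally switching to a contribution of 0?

14.70 hours

Switching from a contribution of 35 to 0 lets Chen keep an extra 35 hours, but lowers the shared-resources pool by 35, which costs Chen their own share of that drop: 2.9/5 × 35 = 20.30.
Net gain = 35 − 20.30 = 14.70. The private return per contributed unit (0.5800) is below 1, so free-riding is indeed the best response regardless of what the others do.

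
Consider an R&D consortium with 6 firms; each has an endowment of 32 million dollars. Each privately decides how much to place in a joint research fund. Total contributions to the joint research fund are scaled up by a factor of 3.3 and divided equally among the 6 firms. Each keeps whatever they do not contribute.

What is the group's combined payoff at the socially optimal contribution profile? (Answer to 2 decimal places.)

633.60 million dollars

Each contributed unit returns 3.300 to the group as a whole (0.5500 to each of 6 players), which exceeds 1, so the social optimum is full contribution: group total = 3.300 × 192 = 633.60.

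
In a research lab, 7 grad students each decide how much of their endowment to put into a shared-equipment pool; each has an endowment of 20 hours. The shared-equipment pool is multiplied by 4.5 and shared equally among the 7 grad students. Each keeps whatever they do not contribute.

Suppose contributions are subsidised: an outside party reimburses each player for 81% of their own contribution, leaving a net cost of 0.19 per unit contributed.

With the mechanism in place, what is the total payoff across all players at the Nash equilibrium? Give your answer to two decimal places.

743.40 hours

With the mechanism, a contributed unit returns (4.5/7) / 0.19 = 3.3835 per unit of net cost to the contributor — now above 1 — so contributing fully is weakly dominant for every player.
At the Nash equilibrium everyone contributes 20. Group total payoff = 7 × (20 × 0.81 + 4.5 × 20) = 743.40.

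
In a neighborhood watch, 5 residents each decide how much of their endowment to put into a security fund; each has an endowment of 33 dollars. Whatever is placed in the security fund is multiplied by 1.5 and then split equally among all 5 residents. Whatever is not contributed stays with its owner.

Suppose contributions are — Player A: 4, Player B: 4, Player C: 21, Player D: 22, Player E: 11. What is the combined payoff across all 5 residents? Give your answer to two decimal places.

196.00 dollars

Total contributed: 4 + 4 + 21 + 22 + 11 = 62; total kept: 5 × 33 − 62 = 103.
The security fund pays out 1.5 × 62 = 93.00 in aggregate.
Group total = 103 + 93.00 = 196.00.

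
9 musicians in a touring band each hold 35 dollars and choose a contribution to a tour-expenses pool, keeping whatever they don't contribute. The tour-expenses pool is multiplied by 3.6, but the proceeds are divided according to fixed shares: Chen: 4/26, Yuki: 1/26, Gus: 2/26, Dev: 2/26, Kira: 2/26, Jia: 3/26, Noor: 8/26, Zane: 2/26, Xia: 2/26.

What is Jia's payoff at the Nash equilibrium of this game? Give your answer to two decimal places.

A player with share s gets back 3.6·s per unit contributed, so full contribution is dominant for anyone with s > 1/3.6 = 0.2778 and zero contribution is dominant for anyone below.
The only share above 0.2778 is Noor's 8/26, contributing 35; the remaining 8 contribute 0. Total contributed: 35.
Jia keeps 35 and receives 3.6 × 35 × 3/26 = 14.54 from the tour-expenses pool, for a payoff of 49.54.

49.54 dollars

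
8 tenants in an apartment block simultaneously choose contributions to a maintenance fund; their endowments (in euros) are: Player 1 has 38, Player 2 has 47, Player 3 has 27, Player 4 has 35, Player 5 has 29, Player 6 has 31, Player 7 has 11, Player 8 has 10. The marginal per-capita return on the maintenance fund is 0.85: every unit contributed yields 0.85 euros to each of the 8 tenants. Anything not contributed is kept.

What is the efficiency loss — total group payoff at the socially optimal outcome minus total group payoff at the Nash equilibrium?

The private return per contributed unit is 0.85 < 1 for everyone, so the Nash equilibrium is zero contribution and the group total is Σ E_j = 38 + 47 + 27 + 35 + 29 + 31 + 11 + 10 = 228.
Each contributed unit returns 6.800 to the group, so the social optimum is full contribution by everyone: group total = 6.800 × 228 = 1550.40.
Efficiency loss = (6.800 − 1) × 228 = 1322.40.

1322.40 euros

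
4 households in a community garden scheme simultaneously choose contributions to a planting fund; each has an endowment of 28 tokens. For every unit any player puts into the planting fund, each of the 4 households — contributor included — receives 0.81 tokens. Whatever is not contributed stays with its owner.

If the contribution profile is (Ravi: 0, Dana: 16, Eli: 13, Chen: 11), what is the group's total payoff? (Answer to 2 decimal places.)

201.60 tokens

Total contributed: 0 + 16 + 13 + 11 = 40; total kept: 4 × 28 − 40 = 72.
The planting fund pays out 0.81 × 4 × 40 = 129.60 in aggregate.
Group total = 72 + 129.60 = 201.60.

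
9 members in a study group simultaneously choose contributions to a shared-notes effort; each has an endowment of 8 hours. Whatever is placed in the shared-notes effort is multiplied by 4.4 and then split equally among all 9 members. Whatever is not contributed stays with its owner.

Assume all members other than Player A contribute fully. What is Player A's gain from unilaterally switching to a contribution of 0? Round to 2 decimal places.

Switching from a contribution of 8 to 0 lets Player A keep an extra 8 hours, but lowers the shared-notes effort by 8, which costs Player A their own share of that drop: 4.4/9 × 8 = 3.91.
Net gain = 8 − 3.91 = 4.09. The private return per contributed unit (0.4889) is below 1, so free-riding is indeed the best response regardless of what the others do.

4.09 hours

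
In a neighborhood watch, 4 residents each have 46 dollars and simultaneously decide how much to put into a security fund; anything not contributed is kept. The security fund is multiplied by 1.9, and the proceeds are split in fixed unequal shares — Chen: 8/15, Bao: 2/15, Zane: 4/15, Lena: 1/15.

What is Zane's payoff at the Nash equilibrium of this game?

Each unit j contributes comes back to j as 1.9 × (j's share), so j prefers to contribute only if that share exceeds 1/1.9 = 0.5263; otherwise keeping the unit dominates.
Chen alone (share 8/15) is above the threshold, contributing 46; the remaining 3 contribute 0. Total contributed: 46.
Zane keeps 46 and receives 1.9 × 46 × 4/15 = 23.31 from the security fund, for a payoff of 69.31.

69.31 dollars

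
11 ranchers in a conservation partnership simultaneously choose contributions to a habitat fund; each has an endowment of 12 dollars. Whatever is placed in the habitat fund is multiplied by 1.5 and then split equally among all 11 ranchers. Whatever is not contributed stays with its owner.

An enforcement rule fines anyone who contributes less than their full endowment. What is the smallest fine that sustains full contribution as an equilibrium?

Given the others contribute fully, the best deviation is to contribute 0 (any partial contribution still incurs the fine and gives up units whose private return 0.1364 is below 1).
Deviating from 12 to 0 saves 12 dollars but forfeits the deviator's share of the drop in the habitat fund: 1.5/11 × 12 = 1.64.
So the deviation gain is 12 − 1.64 = 10.36, and the fine must be at least 10.36 dollars to wipe it out.

10.36 dollars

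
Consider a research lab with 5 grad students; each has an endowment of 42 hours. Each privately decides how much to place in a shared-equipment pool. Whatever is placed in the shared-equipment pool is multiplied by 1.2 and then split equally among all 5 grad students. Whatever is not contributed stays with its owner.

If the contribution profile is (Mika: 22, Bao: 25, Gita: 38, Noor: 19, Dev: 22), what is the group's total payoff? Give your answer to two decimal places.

235.20 hours

Total contributed: 22 + 25 + 38 + 19 + 22 = 126; total kept: 5 × 42 − 126 = 84.
The shared-equipment pool pays out 1.2 × 126 = 151.20 in aggregate.
Group total = 84 + 151.20 = 235.20.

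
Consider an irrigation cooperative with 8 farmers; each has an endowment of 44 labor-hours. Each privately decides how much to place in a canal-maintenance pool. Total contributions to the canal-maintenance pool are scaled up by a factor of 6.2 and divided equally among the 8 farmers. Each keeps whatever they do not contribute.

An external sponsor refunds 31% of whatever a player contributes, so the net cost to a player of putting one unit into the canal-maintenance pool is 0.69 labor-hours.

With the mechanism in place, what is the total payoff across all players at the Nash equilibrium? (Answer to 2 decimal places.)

Under the mechanism each unit contributed yields (6.2/8) / 0.69 = 1.1232 back to its contributor per unit of net cost, which exceeds 1, making full contribution the dominant choice for everyone.
At the Nash equilibrium everyone contributes 44. Group total payoff = 8 × (44 × 0.31 + 6.2 × 44) = 2291.52.

2291.52 labor-hours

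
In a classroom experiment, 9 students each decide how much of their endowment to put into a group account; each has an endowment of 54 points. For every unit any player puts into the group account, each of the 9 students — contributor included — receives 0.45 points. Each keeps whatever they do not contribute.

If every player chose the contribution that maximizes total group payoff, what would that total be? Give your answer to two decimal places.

1968.30 points

Each contributed unit returns 4.050 to the group as a whole (0.45 to each of 9 players), which exceeds 1, so the social optimum is full contribution: group total = 4.050 × 486 = 1968.30.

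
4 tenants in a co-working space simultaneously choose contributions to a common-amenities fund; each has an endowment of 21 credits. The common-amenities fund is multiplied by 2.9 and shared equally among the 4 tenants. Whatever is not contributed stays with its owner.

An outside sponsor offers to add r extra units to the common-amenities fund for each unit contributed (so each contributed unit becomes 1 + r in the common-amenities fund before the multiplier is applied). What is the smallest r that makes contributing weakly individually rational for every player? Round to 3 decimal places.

With matching at rate r, one contributed unit becomes (1 + r) in the common-amenities fund and returns 2.9 × (1 + r) / 4 to the contributor.
Setting this equal to 1: 1 + r = 4/2.9 = 1.3793.
So the minimum matching rate is r = 1.3793 − 1 = 0.379.

0.379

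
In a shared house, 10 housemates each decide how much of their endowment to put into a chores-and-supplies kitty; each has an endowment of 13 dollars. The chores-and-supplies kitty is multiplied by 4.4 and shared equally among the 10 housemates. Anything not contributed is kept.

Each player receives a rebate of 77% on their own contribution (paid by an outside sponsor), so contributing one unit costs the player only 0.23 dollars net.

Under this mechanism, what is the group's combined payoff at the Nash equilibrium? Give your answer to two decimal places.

672.10 dollars

Under the mechanism each unit contributed yields (4.4/10) / 0.23 = 1.9130 back to its contributor per unit of net cost, which exceeds 1, making full contribution the dominant choice for everyone.
So the Nash equilibrium is full contribution by all 10; the group earns 10 × (13 × 0.77 + 4.4 × 13) = 672.10.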